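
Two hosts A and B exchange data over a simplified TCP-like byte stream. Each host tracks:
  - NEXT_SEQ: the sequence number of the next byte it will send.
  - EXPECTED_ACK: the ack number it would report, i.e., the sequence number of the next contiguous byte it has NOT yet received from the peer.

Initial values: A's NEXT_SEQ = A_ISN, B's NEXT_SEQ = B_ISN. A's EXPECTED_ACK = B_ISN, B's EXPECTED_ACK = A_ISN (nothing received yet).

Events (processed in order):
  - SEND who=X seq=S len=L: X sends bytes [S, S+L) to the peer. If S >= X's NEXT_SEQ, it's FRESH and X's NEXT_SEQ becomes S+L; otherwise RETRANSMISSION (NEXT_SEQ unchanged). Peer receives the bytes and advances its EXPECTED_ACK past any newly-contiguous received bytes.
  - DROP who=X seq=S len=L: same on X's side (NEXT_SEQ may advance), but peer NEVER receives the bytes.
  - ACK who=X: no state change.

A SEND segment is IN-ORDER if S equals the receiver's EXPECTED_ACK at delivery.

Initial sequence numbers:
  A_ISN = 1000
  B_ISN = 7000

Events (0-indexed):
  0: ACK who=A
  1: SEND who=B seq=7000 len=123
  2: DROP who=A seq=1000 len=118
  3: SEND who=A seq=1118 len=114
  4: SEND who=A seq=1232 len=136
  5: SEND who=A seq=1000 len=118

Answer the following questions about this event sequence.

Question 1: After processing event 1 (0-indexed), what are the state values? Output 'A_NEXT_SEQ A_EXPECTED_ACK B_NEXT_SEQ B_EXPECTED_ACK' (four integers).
After event 0: A_seq=1000 A_ack=7000 B_seq=7000 B_ack=1000
After event 1: A_seq=1000 A_ack=7123 B_seq=7123 B_ack=1000

1000 7123 7123 1000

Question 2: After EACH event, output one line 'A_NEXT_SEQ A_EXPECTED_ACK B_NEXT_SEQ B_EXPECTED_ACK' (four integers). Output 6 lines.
1000 7000 7000 1000
1000 7123 7123 1000
1118 7123 7123 1000
1232 7123 7123 1000
1368 7123 7123 1000
1368 7123 7123 1368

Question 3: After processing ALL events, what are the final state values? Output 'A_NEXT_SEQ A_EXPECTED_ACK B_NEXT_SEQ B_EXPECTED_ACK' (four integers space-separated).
After event 0: A_seq=1000 A_ack=7000 B_seq=7000 B_ack=1000
After event 1: A_seq=1000 A_ack=7123 B_seq=7123 B_ack=1000
After event 2: A_seq=1118 A_ack=7123 B_seq=7123 B_ack=1000
After event 3: A_seq=1232 A_ack=7123 B_seq=7123 B_ack=1000
After event 4: A_seq=1368 A_ack=7123 B_seq=7123 B_ack=1000
After event 5: A_seq=1368 A_ack=7123 B_seq=7123 B_ack=1368

Answer: 1368 7123 7123 1368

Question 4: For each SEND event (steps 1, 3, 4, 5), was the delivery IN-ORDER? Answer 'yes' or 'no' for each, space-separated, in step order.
Answer: yes no no yes

Derivation:
Step 1: SEND seq=7000 -> in-order
Step 3: SEND seq=1118 -> out-of-order
Step 4: SEND seq=1232 -> out-of-order
Step 5: SEND seq=1000 -> in-order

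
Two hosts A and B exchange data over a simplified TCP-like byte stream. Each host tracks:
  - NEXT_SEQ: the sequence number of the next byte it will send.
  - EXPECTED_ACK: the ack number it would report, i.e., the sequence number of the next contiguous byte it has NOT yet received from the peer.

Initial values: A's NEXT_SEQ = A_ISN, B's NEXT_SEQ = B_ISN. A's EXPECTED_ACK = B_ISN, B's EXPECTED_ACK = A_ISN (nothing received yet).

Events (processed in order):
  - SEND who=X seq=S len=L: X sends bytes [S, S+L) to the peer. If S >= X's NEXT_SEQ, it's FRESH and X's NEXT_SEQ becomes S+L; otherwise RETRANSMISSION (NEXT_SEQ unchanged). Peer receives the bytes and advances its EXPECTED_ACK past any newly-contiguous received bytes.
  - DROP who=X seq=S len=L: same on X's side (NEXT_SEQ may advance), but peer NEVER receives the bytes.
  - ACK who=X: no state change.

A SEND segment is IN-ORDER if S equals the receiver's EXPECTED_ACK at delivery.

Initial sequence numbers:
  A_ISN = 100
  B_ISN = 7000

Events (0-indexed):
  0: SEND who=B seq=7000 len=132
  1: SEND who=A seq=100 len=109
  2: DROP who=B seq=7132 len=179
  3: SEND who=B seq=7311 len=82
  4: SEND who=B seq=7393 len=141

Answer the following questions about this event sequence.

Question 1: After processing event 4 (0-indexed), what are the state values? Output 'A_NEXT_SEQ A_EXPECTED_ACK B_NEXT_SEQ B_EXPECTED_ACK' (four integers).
After event 0: A_seq=100 A_ack=7132 B_seq=7132 B_ack=100
After event 1: A_seq=209 A_ack=7132 B_seq=7132 B_ack=209
After event 2: A_seq=209 A_ack=7132 B_seq=7311 B_ack=209
After event 3: A_seq=209 A_ack=7132 B_seq=7393 B_ack=209
After event 4: A_seq=209 A_ack=7132 B_seq=7534 B_ack=209

209 7132 7534 209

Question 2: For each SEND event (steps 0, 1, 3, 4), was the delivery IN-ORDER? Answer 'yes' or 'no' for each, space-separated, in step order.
Answer: yes yes no no

Derivation:
Step 0: SEND seq=7000 -> in-order
Step 1: SEND seq=100 -> in-order
Step 3: SEND seq=7311 -> out-of-order
Step 4: SEND seq=7393 -> out-of-order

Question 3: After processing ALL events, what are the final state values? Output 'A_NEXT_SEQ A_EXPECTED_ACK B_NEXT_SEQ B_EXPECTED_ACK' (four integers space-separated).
Answer: 209 7132 7534 209

Derivation:
After event 0: A_seq=100 A_ack=7132 B_seq=7132 B_ack=100
After event 1: A_seq=209 A_ack=7132 B_seq=7132 B_ack=209
After event 2: A_seq=209 A_ack=7132 B_seq=7311 B_ack=209
After event 3: A_seq=209 A_ack=7132 B_seq=7393 B_ack=209
After event 4: A_seq=209 A_ack=7132 B_seq=7534 B_ack=209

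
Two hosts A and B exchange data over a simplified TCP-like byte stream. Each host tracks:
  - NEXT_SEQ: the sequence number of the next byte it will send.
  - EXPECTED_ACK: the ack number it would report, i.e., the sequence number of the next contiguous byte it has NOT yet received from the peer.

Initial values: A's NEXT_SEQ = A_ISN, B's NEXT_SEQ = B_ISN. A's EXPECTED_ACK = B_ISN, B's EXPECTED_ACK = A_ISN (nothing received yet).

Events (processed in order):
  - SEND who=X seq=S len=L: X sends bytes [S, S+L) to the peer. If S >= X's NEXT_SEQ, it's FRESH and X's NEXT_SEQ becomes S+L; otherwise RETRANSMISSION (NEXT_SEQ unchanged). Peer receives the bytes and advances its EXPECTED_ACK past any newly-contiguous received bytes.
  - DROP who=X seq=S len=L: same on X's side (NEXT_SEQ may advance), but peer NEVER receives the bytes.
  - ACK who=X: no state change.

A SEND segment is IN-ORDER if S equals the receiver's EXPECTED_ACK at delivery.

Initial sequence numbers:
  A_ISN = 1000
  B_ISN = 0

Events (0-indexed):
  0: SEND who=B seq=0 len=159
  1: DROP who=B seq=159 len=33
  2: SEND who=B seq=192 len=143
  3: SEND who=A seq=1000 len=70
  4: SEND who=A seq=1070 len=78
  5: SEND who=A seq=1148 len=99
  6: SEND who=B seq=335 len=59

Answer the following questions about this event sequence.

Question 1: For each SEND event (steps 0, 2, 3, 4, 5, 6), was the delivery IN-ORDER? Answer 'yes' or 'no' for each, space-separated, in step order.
Step 0: SEND seq=0 -> in-order
Step 2: SEND seq=192 -> out-of-order
Step 3: SEND seq=1000 -> in-order
Step 4: SEND seq=1070 -> in-order
Step 5: SEND seq=1148 -> in-order
Step 6: SEND seq=335 -> out-of-order

Answer: yes no yes yes yes no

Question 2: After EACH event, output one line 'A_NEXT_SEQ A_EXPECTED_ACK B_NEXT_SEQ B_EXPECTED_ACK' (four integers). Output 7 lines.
1000 159 159 1000
1000 159 192 1000
1000 159 335 1000
1070 159 335 1070
1148 159 335 1148
1247 159 335 1247
1247 159 394 1247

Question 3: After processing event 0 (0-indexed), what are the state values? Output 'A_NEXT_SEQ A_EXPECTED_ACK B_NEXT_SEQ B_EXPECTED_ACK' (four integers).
After event 0: A_seq=1000 A_ack=159 B_seq=159 B_ack=1000

1000 159 159 1000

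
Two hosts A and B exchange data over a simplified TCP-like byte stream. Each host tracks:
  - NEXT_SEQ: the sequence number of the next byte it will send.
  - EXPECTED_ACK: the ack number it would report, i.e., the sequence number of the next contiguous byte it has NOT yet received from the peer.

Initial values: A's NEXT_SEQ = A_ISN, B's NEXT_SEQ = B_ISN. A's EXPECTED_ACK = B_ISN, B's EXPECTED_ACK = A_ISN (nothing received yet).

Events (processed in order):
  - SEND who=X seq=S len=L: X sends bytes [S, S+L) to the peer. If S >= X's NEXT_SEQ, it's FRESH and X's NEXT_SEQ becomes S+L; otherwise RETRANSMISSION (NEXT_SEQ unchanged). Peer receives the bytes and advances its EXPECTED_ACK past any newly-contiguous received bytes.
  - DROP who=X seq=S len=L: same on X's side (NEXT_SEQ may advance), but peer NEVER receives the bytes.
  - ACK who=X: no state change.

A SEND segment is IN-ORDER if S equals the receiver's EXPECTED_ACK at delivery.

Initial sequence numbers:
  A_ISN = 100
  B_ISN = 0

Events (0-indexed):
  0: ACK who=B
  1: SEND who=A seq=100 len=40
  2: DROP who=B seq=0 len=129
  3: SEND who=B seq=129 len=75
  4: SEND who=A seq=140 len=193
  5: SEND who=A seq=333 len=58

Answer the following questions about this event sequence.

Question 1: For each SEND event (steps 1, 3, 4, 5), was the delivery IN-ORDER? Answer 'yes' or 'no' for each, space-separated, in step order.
Answer: yes no yes yes

Derivation:
Step 1: SEND seq=100 -> in-order
Step 3: SEND seq=129 -> out-of-order
Step 4: SEND seq=140 -> in-order
Step 5: SEND seq=333 -> in-order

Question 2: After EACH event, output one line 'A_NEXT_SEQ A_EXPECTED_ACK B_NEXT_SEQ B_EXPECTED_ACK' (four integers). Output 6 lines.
100 0 0 100
140 0 0 140
140 0 129 140
140 0 204 140
333 0 204 333
391 0 204 391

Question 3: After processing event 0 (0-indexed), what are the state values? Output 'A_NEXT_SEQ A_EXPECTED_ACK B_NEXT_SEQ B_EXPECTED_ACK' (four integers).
After event 0: A_seq=100 A_ack=0 B_seq=0 B_ack=100

100 0 0 100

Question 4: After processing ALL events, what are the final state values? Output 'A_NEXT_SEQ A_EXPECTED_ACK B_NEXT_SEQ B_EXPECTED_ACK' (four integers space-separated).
After event 0: A_seq=100 A_ack=0 B_seq=0 B_ack=100
After event 1: A_seq=140 A_ack=0 B_seq=0 B_ack=140
After event 2: A_seq=140 A_ack=0 B_seq=129 B_ack=140
After event 3: A_seq=140 A_ack=0 B_seq=204 B_ack=140
After event 4: A_seq=333 A_ack=0 B_seq=204 B_ack=333
After event 5: A_seq=391 A_ack=0 B_seq=204 B_ack=391

Answer: 391 0 204 391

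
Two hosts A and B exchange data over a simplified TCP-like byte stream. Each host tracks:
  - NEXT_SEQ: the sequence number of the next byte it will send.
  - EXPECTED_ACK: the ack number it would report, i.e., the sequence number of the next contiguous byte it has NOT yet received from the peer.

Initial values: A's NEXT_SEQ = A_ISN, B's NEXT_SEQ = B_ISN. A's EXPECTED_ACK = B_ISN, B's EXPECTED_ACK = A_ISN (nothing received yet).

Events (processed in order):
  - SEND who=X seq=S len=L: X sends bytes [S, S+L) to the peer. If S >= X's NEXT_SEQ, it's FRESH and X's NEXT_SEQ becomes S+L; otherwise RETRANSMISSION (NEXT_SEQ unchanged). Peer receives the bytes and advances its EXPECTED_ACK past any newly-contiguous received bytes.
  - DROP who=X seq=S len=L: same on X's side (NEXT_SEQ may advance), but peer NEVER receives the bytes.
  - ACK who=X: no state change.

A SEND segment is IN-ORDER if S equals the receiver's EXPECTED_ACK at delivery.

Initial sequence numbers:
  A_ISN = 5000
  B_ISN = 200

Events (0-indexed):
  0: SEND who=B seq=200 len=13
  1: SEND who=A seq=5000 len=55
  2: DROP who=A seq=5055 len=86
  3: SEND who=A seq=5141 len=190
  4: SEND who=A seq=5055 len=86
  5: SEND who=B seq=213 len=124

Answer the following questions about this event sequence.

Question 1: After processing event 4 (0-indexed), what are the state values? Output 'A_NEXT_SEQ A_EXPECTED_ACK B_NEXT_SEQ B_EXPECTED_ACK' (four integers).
After event 0: A_seq=5000 A_ack=213 B_seq=213 B_ack=5000
After event 1: A_seq=5055 A_ack=213 B_seq=213 B_ack=5055
After event 2: A_seq=5141 A_ack=213 B_seq=213 B_ack=5055
After event 3: A_seq=5331 A_ack=213 B_seq=213 B_ack=5055
After event 4: A_seq=5331 A_ack=213 B_seq=213 B_ack=5331

5331 213 213 5331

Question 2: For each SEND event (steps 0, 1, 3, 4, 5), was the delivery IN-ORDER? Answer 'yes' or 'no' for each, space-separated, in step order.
Step 0: SEND seq=200 -> in-order
Step 1: SEND seq=5000 -> in-order
Step 3: SEND seq=5141 -> out-of-order
Step 4: SEND seq=5055 -> in-order
Step 5: SEND seq=213 -> in-order

Answer: yes yes no yes yes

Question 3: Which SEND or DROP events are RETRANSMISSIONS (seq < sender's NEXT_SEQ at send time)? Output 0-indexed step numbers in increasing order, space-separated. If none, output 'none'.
Answer: 4

Derivation:
Step 0: SEND seq=200 -> fresh
Step 1: SEND seq=5000 -> fresh
Step 2: DROP seq=5055 -> fresh
Step 3: SEND seq=5141 -> fresh
Step 4: SEND seq=5055 -> retransmit
Step 5: SEND seq=213 -> fresh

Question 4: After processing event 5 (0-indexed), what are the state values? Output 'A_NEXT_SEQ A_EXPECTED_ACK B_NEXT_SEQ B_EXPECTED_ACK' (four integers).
After event 0: A_seq=5000 A_ack=213 B_seq=213 B_ack=5000
After event 1: A_seq=5055 A_ack=213 B_seq=213 B_ack=5055
After event 2: A_seq=5141 A_ack=213 B_seq=213 B_ack=5055
After event 3: A_seq=5331 A_ack=213 B_seq=213 B_ack=5055
After event 4: A_seq=5331 A_ack=213 B_seq=213 B_ack=5331
After event 5: A_seq=5331 A_ack=337 B_seq=337 B_ack=5331

5331 337 337 5331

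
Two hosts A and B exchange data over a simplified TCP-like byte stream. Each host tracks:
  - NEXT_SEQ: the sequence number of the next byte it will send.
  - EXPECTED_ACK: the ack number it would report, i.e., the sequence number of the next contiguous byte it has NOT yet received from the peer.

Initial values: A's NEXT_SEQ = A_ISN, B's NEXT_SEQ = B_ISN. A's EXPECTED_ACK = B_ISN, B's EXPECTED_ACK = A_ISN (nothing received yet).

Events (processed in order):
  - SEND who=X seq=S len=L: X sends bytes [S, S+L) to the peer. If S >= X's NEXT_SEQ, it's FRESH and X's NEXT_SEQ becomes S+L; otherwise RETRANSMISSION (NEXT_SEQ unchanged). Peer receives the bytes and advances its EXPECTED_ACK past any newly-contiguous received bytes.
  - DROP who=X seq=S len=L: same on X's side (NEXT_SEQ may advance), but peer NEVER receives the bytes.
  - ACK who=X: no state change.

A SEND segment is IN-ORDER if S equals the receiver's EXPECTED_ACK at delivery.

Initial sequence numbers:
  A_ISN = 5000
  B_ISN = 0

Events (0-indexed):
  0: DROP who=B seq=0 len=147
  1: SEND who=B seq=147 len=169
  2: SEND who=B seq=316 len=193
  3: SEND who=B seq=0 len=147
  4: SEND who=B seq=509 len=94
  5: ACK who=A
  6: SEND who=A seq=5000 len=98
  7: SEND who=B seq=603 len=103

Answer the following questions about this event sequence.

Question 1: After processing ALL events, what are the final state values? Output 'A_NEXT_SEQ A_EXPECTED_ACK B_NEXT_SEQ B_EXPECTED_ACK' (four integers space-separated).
Answer: 5098 706 706 5098

Derivation:
After event 0: A_seq=5000 A_ack=0 B_seq=147 B_ack=5000
After event 1: A_seq=5000 A_ack=0 B_seq=316 B_ack=5000
After event 2: A_seq=5000 A_ack=0 B_seq=509 B_ack=5000
After event 3: A_seq=5000 A_ack=509 B_seq=509 B_ack=5000
After event 4: A_seq=5000 A_ack=603 B_seq=603 B_ack=5000
After event 5: A_seq=5000 A_ack=603 B_seq=603 B_ack=5000
After event 6: A_seq=5098 A_ack=603 B_seq=603 B_ack=5098
After event 7: A_seq=5098 A_ack=706 B_seq=706 B_ack=5098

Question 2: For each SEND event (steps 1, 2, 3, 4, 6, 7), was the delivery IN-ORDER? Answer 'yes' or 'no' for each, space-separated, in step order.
Answer: no no yes yes yes yes

Derivation:
Step 1: SEND seq=147 -> out-of-order
Step 2: SEND seq=316 -> out-of-order
Step 3: SEND seq=0 -> in-order
Step 4: SEND seq=509 -> in-order
Step 6: SEND seq=5000 -> in-order
Step 7: SEND seq=603 -> in-order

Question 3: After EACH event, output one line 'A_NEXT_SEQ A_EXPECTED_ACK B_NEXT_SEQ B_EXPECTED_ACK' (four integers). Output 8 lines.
5000 0 147 5000
5000 0 316 5000
5000 0 509 5000
5000 509 509 5000
5000 603 603 5000
5000 603 603 5000
5098 603 603 5098
5098 706 706 5098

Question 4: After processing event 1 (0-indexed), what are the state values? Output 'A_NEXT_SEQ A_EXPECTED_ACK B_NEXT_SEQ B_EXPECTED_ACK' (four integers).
After event 0: A_seq=5000 A_ack=0 B_seq=147 B_ack=5000
After event 1: A_seq=5000 A_ack=0 B_seq=316 B_ack=5000

5000 0 316 5000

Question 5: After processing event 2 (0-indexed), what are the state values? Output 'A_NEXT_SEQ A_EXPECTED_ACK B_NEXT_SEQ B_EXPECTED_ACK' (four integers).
After event 0: A_seq=5000 A_ack=0 B_seq=147 B_ack=5000
After event 1: A_seq=5000 A_ack=0 B_seq=316 B_ack=5000
After event 2: A_seq=5000 A_ack=0 B_seq=509 B_ack=5000

5000 0 509 5000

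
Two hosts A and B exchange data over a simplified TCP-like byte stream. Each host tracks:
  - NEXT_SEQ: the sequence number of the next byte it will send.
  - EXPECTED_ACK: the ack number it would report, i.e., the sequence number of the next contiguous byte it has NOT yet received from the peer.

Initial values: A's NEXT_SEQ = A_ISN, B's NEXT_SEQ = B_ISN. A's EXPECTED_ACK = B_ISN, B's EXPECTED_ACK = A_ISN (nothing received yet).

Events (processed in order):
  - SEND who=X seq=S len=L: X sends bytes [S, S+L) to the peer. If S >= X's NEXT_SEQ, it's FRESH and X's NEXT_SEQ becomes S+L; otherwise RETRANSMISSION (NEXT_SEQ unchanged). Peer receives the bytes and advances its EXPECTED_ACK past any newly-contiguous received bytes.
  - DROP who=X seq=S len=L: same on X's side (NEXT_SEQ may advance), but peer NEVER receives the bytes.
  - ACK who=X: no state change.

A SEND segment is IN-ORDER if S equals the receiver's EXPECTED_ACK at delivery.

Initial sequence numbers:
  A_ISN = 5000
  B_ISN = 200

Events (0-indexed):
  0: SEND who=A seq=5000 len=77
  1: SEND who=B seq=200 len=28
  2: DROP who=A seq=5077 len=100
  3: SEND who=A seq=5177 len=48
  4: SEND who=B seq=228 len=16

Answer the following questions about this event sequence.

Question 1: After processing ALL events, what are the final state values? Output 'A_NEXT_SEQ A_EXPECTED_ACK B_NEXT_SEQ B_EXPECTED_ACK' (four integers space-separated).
After event 0: A_seq=5077 A_ack=200 B_seq=200 B_ack=5077
After event 1: A_seq=5077 A_ack=228 B_seq=228 B_ack=5077
After event 2: A_seq=5177 A_ack=228 B_seq=228 B_ack=5077
After event 3: A_seq=5225 A_ack=228 B_seq=228 B_ack=5077
After event 4: A_seq=5225 A_ack=244 B_seq=244 B_ack=5077

Answer: 5225 244 244 5077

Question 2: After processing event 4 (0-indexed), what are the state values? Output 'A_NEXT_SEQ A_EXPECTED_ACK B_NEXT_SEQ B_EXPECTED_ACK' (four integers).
After event 0: A_seq=5077 A_ack=200 B_seq=200 B_ack=5077
After event 1: A_seq=5077 A_ack=228 B_seq=228 B_ack=5077
After event 2: A_seq=5177 A_ack=228 B_seq=228 B_ack=5077
After event 3: A_seq=5225 A_ack=228 B_seq=228 B_ack=5077
After event 4: A_seq=5225 A_ack=244 B_seq=244 B_ack=5077

5225 244 244 5077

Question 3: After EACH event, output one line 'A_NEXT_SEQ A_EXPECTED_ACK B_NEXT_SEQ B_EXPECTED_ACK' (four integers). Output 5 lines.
5077 200 200 5077
5077 228 228 5077
5177 228 228 5077
5225 228 228 5077
5225 244 244 5077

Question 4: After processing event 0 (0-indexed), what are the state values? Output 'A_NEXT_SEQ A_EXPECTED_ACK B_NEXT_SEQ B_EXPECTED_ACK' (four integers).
After event 0: A_seq=5077 A_ack=200 B_seq=200 B_ack=5077

5077 200 200 5077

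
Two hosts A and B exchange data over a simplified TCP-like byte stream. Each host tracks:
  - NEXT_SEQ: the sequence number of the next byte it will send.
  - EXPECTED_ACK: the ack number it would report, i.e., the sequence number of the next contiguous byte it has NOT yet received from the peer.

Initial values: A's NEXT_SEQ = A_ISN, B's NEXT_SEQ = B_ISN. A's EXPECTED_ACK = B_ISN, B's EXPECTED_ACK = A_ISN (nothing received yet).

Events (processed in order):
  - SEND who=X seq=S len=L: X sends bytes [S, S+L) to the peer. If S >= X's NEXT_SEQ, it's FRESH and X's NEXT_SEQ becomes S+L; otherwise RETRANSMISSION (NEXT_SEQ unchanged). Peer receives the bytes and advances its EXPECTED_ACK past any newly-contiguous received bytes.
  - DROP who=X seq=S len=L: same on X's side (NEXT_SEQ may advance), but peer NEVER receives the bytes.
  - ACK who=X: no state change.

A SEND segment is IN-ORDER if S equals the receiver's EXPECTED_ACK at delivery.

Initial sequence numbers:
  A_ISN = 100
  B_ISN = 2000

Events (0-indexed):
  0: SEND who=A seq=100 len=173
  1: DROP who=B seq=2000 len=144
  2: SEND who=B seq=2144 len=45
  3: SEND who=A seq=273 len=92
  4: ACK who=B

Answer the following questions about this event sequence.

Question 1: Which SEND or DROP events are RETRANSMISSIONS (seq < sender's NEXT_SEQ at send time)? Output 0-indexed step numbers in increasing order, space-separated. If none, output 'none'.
Answer: none

Derivation:
Step 0: SEND seq=100 -> fresh
Step 1: DROP seq=2000 -> fresh
Step 2: SEND seq=2144 -> fresh
Step 3: SEND seq=273 -> fresh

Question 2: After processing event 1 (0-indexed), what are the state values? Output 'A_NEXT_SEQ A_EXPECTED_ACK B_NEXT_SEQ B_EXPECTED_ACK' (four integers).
After event 0: A_seq=273 A_ack=2000 B_seq=2000 B_ack=273
After event 1: A_seq=273 A_ack=2000 B_seq=2144 B_ack=273

273 2000 2144 273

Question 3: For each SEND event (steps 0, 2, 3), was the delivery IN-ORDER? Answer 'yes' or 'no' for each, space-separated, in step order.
Step 0: SEND seq=100 -> in-order
Step 2: SEND seq=2144 -> out-of-order
Step 3: SEND seq=273 -> in-order

Answer: yes no yes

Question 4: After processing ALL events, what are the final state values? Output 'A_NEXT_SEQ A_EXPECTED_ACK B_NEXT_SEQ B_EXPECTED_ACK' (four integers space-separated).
Answer: 365 2000 2189 365

Derivation:
After event 0: A_seq=273 A_ack=2000 B_seq=2000 B_ack=273
After event 1: A_seq=273 A_ack=2000 B_seq=2144 B_ack=273
After event 2: A_seq=273 A_ack=2000 B_seq=2189 B_ack=273
After event 3: A_seq=365 A_ack=2000 B_seq=2189 B_ack=365
After event 4: A_seq=365 A_ack=2000 B_seq=2189 B_ack=365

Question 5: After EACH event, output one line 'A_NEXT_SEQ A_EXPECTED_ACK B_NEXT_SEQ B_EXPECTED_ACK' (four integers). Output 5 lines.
273 2000 2000 273
273 2000 2144 273
273 2000 2189 273
365 2000 2189 365
365 2000 2189 365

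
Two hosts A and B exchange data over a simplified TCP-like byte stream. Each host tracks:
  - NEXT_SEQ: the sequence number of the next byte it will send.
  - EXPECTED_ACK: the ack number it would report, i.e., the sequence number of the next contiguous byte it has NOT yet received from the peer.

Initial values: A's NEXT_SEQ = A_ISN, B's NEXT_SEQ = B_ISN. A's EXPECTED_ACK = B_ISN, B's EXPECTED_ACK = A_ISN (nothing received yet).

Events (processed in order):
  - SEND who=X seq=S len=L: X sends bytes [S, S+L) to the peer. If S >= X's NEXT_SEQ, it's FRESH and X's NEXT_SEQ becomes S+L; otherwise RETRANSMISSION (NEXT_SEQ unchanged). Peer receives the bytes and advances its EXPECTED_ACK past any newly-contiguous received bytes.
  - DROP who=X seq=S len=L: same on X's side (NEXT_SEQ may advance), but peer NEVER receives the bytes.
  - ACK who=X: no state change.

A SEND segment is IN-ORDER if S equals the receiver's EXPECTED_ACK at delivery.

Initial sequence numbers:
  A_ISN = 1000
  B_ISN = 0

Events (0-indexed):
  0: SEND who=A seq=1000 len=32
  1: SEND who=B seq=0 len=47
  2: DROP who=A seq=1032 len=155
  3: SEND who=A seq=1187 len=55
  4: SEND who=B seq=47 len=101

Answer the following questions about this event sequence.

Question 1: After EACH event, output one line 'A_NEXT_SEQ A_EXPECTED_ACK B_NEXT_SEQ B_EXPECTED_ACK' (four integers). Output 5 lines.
1032 0 0 1032
1032 47 47 1032
1187 47 47 1032
1242 47 47 1032
1242 148 148 1032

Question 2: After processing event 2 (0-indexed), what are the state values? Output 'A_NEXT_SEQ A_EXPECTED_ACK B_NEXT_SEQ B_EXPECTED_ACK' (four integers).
After event 0: A_seq=1032 A_ack=0 B_seq=0 B_ack=1032
After event 1: A_seq=1032 A_ack=47 B_seq=47 B_ack=1032
After event 2: A_seq=1187 A_ack=47 B_seq=47 B_ack=1032

1187 47 47 1032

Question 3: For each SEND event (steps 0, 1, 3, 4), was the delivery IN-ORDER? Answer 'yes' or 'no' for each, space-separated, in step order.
Step 0: SEND seq=1000 -> in-order
Step 1: SEND seq=0 -> in-order
Step 3: SEND seq=1187 -> out-of-order
Step 4: SEND seq=47 -> in-order

Answer: yes yes no yes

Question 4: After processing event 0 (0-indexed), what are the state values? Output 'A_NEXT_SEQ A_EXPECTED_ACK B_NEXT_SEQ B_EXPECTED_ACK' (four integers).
After event 0: A_seq=1032 A_ack=0 B_seq=0 B_ack=1032

1032 0 0 1032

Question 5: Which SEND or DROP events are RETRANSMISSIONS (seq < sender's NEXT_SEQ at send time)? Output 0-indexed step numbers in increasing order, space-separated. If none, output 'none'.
Answer: none

Derivation:
Step 0: SEND seq=1000 -> fresh
Step 1: SEND seq=0 -> fresh
Step 2: DROP seq=1032 -> fresh
Step 3: SEND seq=1187 -> fresh
Step 4: SEND seq=47 -> fresh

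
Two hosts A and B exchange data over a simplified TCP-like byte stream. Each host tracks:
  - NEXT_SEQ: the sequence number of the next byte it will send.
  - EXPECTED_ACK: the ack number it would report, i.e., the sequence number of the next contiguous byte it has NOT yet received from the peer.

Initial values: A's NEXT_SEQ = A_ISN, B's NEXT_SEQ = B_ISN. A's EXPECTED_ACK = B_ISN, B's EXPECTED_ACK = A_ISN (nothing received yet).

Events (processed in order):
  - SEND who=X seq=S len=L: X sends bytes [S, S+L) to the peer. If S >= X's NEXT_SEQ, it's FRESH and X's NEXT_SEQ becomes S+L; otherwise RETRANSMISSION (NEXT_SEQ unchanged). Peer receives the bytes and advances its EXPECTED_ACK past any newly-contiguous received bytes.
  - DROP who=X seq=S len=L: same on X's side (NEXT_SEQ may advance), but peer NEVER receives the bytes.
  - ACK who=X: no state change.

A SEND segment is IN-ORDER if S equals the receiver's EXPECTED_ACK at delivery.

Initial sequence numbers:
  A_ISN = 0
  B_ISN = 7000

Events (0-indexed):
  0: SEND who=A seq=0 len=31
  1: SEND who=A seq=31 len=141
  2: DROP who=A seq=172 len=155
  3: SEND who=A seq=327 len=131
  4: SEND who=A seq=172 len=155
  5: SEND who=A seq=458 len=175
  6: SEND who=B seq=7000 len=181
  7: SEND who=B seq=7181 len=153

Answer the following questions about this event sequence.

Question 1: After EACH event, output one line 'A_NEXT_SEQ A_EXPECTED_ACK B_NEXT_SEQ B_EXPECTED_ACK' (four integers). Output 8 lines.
31 7000 7000 31
172 7000 7000 172
327 7000 7000 172
458 7000 7000 172
458 7000 7000 458
633 7000 7000 633
633 7181 7181 633
633 7334 7334 633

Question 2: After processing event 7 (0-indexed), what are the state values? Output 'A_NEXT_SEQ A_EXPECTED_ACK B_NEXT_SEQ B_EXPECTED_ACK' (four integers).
After event 0: A_seq=31 A_ack=7000 B_seq=7000 B_ack=31
After event 1: A_seq=172 A_ack=7000 B_seq=7000 B_ack=172
After event 2: A_seq=327 A_ack=7000 B_seq=7000 B_ack=172
After event 3: A_seq=458 A_ack=7000 B_seq=7000 B_ack=172
After event 4: A_seq=458 A_ack=7000 B_seq=7000 B_ack=458
After event 5: A_seq=633 A_ack=7000 B_seq=7000 B_ack=633
After event 6: A_seq=633 A_ack=7181 B_seq=7181 B_ack=633
After event 7: A_seq=633 A_ack=7334 B_seq=7334 B_ack=633

633 7334 7334 633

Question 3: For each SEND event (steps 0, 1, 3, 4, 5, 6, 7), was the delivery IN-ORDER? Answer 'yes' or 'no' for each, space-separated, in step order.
Step 0: SEND seq=0 -> in-order
Step 1: SEND seq=31 -> in-order
Step 3: SEND seq=327 -> out-of-order
Step 4: SEND seq=172 -> in-order
Step 5: SEND seq=458 -> in-order
Step 6: SEND seq=7000 -> in-order
Step 7: SEND seq=7181 -> in-order

Answer: yes yes no yes yes yes yes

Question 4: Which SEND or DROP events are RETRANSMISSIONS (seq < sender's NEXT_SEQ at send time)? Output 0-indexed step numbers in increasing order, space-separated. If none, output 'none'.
Answer: 4

Derivation:
Step 0: SEND seq=0 -> fresh
Step 1: SEND seq=31 -> fresh
Step 2: DROP seq=172 -> fresh
Step 3: SEND seq=327 -> fresh
Step 4: SEND seq=172 -> retransmit
Step 5: SEND seq=458 -> fresh
Step 6: SEND seq=7000 -> fresh
Step 7: SEND seq=7181 -> fresh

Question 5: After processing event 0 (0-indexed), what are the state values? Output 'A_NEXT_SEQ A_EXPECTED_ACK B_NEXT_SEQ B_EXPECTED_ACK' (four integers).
After event 0: A_seq=31 A_ack=7000 B_seq=7000 B_ack=31

31 7000 7000 31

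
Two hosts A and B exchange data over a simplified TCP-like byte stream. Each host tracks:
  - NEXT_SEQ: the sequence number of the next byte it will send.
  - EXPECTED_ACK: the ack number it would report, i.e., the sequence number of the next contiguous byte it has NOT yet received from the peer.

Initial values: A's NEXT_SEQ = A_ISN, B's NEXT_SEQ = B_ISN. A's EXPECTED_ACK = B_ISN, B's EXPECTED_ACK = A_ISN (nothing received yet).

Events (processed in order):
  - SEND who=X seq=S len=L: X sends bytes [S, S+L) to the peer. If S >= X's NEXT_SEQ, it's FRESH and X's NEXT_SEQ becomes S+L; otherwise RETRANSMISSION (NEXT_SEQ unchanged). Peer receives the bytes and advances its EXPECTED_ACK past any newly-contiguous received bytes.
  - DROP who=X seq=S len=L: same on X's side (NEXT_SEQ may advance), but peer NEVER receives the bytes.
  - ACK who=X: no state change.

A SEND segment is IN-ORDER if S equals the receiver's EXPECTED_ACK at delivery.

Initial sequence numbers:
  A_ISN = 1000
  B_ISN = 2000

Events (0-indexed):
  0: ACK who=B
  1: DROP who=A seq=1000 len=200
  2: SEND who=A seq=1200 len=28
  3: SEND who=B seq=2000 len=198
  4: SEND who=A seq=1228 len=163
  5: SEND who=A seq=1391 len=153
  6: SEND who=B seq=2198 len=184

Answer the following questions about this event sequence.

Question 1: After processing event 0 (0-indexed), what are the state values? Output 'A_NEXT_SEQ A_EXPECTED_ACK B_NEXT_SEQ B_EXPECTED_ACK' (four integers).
After event 0: A_seq=1000 A_ack=2000 B_seq=2000 B_ack=1000

1000 2000 2000 1000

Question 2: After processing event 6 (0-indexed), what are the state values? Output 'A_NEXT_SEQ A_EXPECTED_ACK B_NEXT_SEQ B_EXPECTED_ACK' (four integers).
After event 0: A_seq=1000 A_ack=2000 B_seq=2000 B_ack=1000
After event 1: A_seq=1200 A_ack=2000 B_seq=2000 B_ack=1000
After event 2: A_seq=1228 A_ack=2000 B_seq=2000 B_ack=1000
After event 3: A_seq=1228 A_ack=2198 B_seq=2198 B_ack=1000
After event 4: A_seq=1391 A_ack=2198 B_seq=2198 B_ack=1000
After event 5: A_seq=1544 A_ack=2198 B_seq=2198 B_ack=1000
After event 6: A_seq=1544 A_ack=2382 B_seq=2382 B_ack=1000

1544 2382 2382 1000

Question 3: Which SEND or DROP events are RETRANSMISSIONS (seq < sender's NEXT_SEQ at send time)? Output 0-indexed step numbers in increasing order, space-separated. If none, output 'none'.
Answer: none

Derivation:
Step 1: DROP seq=1000 -> fresh
Step 2: SEND seq=1200 -> fresh
Step 3: SEND seq=2000 -> fresh
Step 4: SEND seq=1228 -> fresh
Step 5: SEND seq=1391 -> fresh
Step 6: SEND seq=2198 -> fresh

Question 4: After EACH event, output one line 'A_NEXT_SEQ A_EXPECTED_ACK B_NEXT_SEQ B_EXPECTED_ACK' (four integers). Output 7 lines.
1000 2000 2000 1000
1200 2000 2000 1000
1228 2000 2000 1000
1228 2198 2198 1000
1391 2198 2198 1000
1544 2198 2198 1000
1544 2382 2382 1000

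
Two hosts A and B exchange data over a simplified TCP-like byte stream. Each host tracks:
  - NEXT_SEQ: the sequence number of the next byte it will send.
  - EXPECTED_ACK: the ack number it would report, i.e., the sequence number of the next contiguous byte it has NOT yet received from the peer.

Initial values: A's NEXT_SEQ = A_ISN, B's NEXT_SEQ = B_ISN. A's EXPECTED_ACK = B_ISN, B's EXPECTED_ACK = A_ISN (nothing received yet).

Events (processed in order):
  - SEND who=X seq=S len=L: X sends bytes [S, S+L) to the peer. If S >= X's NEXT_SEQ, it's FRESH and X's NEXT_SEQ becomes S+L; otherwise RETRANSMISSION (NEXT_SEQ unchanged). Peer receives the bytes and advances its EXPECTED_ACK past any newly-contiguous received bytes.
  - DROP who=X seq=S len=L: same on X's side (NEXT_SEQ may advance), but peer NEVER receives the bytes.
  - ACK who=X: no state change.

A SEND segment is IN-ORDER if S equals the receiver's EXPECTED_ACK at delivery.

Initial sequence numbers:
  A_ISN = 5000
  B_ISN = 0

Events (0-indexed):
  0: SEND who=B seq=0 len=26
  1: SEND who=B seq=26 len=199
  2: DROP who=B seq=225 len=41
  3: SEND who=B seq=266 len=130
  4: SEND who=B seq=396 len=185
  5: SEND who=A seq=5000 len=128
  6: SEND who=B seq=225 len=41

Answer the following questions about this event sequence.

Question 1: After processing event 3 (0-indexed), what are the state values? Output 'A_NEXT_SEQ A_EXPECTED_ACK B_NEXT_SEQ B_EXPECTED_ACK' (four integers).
After event 0: A_seq=5000 A_ack=26 B_seq=26 B_ack=5000
After event 1: A_seq=5000 A_ack=225 B_seq=225 B_ack=5000
After event 2: A_seq=5000 A_ack=225 B_seq=266 B_ack=5000
After event 3: A_seq=5000 A_ack=225 B_seq=396 B_ack=5000

5000 225 396 5000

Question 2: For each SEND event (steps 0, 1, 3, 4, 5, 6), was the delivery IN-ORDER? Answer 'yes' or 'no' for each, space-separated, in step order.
Answer: yes yes no no yes yes

Derivation:
Step 0: SEND seq=0 -> in-order
Step 1: SEND seq=26 -> in-order
Step 3: SEND seq=266 -> out-of-order
Step 4: SEND seq=396 -> out-of-order
Step 5: SEND seq=5000 -> in-order
Step 6: SEND seq=225 -> in-order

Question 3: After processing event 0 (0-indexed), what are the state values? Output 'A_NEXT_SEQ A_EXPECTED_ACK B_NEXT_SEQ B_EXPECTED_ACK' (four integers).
After event 0: A_seq=5000 A_ack=26 B_seq=26 B_ack=5000

5000 26 26 5000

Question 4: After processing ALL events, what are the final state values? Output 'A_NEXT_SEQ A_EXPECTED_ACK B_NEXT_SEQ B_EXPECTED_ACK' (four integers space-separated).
After event 0: A_seq=5000 A_ack=26 B_seq=26 B_ack=5000
After event 1: A_seq=5000 A_ack=225 B_seq=225 B_ack=5000
After event 2: A_seq=5000 A_ack=225 B_seq=266 B_ack=5000
After event 3: A_seq=5000 A_ack=225 B_seq=396 B_ack=5000
After event 4: A_seq=5000 A_ack=225 B_seq=581 B_ack=5000
After event 5: A_seq=5128 A_ack=225 B_seq=581 B_ack=5128
After event 6: A_seq=5128 A_ack=581 B_seq=581 B_ack=5128

Answer: 5128 581 581 5128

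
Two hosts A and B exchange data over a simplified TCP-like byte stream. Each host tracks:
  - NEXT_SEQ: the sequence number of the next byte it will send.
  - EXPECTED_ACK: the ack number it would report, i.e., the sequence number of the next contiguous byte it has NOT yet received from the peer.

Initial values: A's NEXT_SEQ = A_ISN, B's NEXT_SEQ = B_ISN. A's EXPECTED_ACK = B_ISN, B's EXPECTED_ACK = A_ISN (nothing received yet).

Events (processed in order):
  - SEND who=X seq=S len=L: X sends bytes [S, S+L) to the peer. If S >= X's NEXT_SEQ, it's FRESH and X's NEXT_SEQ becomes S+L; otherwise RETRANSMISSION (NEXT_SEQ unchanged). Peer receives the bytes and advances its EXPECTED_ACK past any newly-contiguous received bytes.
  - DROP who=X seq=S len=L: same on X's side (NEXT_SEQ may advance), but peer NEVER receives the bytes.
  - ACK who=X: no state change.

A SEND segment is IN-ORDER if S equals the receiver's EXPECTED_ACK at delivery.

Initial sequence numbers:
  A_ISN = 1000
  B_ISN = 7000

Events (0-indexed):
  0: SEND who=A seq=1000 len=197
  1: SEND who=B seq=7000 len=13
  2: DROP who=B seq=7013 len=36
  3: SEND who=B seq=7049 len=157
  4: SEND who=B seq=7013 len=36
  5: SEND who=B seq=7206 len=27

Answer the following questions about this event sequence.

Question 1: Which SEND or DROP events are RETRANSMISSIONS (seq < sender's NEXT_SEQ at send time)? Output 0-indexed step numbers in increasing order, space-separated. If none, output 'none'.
Step 0: SEND seq=1000 -> fresh
Step 1: SEND seq=7000 -> fresh
Step 2: DROP seq=7013 -> fresh
Step 3: SEND seq=7049 -> fresh
Step 4: SEND seq=7013 -> retransmit
Step 5: SEND seq=7206 -> fresh

Answer: 4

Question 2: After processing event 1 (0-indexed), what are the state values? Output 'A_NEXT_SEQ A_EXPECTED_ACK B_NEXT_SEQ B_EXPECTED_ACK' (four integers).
After event 0: A_seq=1197 A_ack=7000 B_seq=7000 B_ack=1197
After event 1: A_seq=1197 A_ack=7013 B_seq=7013 B_ack=1197

1197 7013 7013 1197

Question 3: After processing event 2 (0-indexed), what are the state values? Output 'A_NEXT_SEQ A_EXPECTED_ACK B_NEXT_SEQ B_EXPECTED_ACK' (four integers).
After event 0: A_seq=1197 A_ack=7000 B_seq=7000 B_ack=1197
After event 1: A_seq=1197 A_ack=7013 B_seq=7013 B_ack=1197
After event 2: A_seq=1197 A_ack=7013 B_seq=7049 B_ack=1197

1197 7013 7049 1197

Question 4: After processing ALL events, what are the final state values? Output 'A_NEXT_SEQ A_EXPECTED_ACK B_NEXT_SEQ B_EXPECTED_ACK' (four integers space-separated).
After event 0: A_seq=1197 A_ack=7000 B_seq=7000 B_ack=1197
After event 1: A_seq=1197 A_ack=7013 B_seq=7013 B_ack=1197
After event 2: A_seq=1197 A_ack=7013 B_seq=7049 B_ack=1197
After event 3: A_seq=1197 A_ack=7013 B_seq=7206 B_ack=1197
After event 4: A_seq=1197 A_ack=7206 B_seq=7206 B_ack=1197
After event 5: A_seq=1197 A_ack=7233 B_seq=7233 B_ack=1197

Answer: 1197 7233 7233 1197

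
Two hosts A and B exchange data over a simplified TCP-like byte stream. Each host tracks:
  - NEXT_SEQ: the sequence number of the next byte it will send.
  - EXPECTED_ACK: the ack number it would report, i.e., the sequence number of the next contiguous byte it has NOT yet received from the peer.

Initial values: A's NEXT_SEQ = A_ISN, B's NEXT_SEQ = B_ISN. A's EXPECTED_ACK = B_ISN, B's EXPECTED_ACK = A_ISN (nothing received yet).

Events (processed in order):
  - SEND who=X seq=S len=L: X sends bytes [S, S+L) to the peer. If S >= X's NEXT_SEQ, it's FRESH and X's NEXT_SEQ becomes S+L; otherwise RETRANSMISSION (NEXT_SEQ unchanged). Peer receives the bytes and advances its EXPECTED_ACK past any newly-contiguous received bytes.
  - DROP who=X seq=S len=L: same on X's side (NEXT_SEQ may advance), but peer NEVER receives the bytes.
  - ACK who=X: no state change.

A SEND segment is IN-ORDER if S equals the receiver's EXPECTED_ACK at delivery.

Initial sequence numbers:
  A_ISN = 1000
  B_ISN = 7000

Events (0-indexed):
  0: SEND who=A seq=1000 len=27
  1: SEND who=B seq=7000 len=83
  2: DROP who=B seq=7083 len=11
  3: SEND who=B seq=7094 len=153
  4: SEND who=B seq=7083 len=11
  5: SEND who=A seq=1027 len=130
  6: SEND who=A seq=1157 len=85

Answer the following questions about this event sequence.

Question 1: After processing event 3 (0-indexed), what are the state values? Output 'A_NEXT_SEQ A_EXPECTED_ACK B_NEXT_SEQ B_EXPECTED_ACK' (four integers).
After event 0: A_seq=1027 A_ack=7000 B_seq=7000 B_ack=1027
After event 1: A_seq=1027 A_ack=7083 B_seq=7083 B_ack=1027
After event 2: A_seq=1027 A_ack=7083 B_seq=7094 B_ack=1027
After event 3: A_seq=1027 A_ack=7083 B_seq=7247 B_ack=1027

1027 7083 7247 1027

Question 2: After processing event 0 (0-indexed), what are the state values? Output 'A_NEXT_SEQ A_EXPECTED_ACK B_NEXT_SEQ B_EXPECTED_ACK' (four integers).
After event 0: A_seq=1027 A_ack=7000 B_seq=7000 B_ack=1027

1027 7000 7000 1027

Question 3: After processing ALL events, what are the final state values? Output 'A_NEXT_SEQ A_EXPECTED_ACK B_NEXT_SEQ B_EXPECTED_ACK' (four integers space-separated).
Answer: 1242 7247 7247 1242

Derivation:
After event 0: A_seq=1027 A_ack=7000 B_seq=7000 B_ack=1027
After event 1: A_seq=1027 A_ack=7083 B_seq=7083 B_ack=1027
After event 2: A_seq=1027 A_ack=7083 B_seq=7094 B_ack=1027
After event 3: A_seq=1027 A_ack=7083 B_seq=7247 B_ack=1027
After event 4: A_seq=1027 A_ack=7247 B_seq=7247 B_ack=1027
After event 5: A_seq=1157 A_ack=7247 B_seq=7247 B_ack=1157
After event 6: A_seq=1242 A_ack=7247 B_seq=7247 B_ack=1242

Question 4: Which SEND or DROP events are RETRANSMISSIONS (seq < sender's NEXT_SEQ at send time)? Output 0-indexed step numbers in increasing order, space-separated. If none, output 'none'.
Answer: 4

Derivation:
Step 0: SEND seq=1000 -> fresh
Step 1: SEND seq=7000 -> fresh
Step 2: DROP seq=7083 -> fresh
Step 3: SEND seq=7094 -> fresh
Step 4: SEND seq=7083 -> retransmit
Step 5: SEND seq=1027 -> fresh
Step 6: SEND seq=1157 -> fresh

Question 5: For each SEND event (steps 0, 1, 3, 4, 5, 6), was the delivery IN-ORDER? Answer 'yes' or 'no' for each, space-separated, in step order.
Step 0: SEND seq=1000 -> in-order
Step 1: SEND seq=7000 -> in-order
Step 3: SEND seq=7094 -> out-of-order
Step 4: SEND seq=7083 -> in-order
Step 5: SEND seq=1027 -> in-order
Step 6: SEND seq=1157 -> in-order

Answer: yes yes no yes yes yes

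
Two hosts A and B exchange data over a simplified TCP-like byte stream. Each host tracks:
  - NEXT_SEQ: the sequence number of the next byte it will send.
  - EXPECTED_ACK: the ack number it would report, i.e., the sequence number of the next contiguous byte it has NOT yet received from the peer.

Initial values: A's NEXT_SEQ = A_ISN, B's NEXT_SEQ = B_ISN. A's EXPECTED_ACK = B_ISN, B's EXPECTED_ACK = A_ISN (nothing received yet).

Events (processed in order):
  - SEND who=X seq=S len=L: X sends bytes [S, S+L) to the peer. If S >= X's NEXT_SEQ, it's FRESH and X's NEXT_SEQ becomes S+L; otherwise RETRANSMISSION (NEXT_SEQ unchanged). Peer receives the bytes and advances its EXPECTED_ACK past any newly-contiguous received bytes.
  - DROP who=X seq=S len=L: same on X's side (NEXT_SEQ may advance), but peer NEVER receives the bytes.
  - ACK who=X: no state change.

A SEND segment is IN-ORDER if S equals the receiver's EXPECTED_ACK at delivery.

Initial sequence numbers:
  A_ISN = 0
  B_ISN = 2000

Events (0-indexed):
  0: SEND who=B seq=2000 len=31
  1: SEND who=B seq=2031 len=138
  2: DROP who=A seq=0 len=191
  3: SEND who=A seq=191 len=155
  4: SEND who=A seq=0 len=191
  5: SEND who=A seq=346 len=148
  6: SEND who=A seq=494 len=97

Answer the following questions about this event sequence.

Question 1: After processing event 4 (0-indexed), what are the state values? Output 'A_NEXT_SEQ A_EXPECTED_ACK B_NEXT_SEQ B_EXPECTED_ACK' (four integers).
After event 0: A_seq=0 A_ack=2031 B_seq=2031 B_ack=0
After event 1: A_seq=0 A_ack=2169 B_seq=2169 B_ack=0
After event 2: A_seq=191 A_ack=2169 B_seq=2169 B_ack=0
After event 3: A_seq=346 A_ack=2169 B_seq=2169 B_ack=0
After event 4: A_seq=346 A_ack=2169 B_seq=2169 B_ack=346

346 2169 2169 346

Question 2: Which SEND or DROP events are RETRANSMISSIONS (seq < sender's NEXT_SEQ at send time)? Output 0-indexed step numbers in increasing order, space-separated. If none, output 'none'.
Answer: 4

Derivation:
Step 0: SEND seq=2000 -> fresh
Step 1: SEND seq=2031 -> fresh
Step 2: DROP seq=0 -> fresh
Step 3: SEND seq=191 -> fresh
Step 4: SEND seq=0 -> retransmit
Step 5: SEND seq=346 -> fresh
Step 6: SEND seq=494 -> fresh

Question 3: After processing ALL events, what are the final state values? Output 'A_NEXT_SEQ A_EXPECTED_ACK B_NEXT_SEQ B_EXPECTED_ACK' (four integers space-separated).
After event 0: A_seq=0 A_ack=2031 B_seq=2031 B_ack=0
After event 1: A_seq=0 A_ack=2169 B_seq=2169 B_ack=0
After event 2: A_seq=191 A_ack=2169 B_seq=2169 B_ack=0
After event 3: A_seq=346 A_ack=2169 B_seq=2169 B_ack=0
After event 4: A_seq=346 A_ack=2169 B_seq=2169 B_ack=346
After event 5: A_seq=494 A_ack=2169 B_seq=2169 B_ack=494
After event 6: A_seq=591 A_ack=2169 B_seq=2169 B_ack=591

Answer: 591 2169 2169 591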